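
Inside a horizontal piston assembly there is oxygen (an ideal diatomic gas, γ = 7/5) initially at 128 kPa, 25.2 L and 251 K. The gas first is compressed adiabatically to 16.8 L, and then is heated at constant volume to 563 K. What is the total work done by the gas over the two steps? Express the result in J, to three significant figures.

W_total ≈ -1420 J

Step 1 (adiabatic): W = (P₁V₁ − P₂V₂)/(γ−1) = (3226 − 3794)/0.4 = -1420 J.
Step 2 (isochoric): W = 0 (constant volume).
W_total = -1420 + 0 = -1420 J.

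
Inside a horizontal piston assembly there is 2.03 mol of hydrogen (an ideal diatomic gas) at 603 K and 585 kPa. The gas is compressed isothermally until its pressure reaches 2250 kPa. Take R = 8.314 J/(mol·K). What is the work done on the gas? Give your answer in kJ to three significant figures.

W ≈ 13.7 kJ

Isothermal process: W = nRT ln(V₂/V₁) = nRT ln(P₁/P₂).
W = (2.03)(8.314)(603) × ln(585/2250)
  = 10177 × ln(0.26) = 10177 × -1.347
W_by_gas = -13709 J; work on gas = −W_by = 13709 J.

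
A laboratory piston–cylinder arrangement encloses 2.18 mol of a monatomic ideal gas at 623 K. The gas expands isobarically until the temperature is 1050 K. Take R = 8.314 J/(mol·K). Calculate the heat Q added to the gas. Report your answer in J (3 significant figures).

Isobaric: W = nRΔT = (2.18)(8.314)(427) = 7739 J.
ΔU = nCᵥΔT with Cᵥ = 3R/2: ΔU = (2.18)(12.47)(427) = 11609 J.
Q = ΔU + W = 11609 + 7739 = 19348 J.

Q ≈ 19300 J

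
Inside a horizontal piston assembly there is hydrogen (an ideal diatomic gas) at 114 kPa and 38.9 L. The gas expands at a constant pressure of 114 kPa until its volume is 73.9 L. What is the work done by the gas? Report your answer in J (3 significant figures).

W ≈ 3990 J

Isobaric: W = P ΔV.
W = (114 kPa)(73.9 − 38.9 L) = (114)(35) = 3990 J.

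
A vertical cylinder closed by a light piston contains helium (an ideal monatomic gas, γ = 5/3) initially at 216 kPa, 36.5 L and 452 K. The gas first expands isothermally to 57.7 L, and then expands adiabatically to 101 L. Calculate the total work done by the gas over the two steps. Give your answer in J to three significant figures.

W_total ≈ 7290 J

Step 1 (isothermal): W = P₁V₁ ln(V₂/V₁) = (7884) ln(57.7/36.5) = 3610 J.
After step 1: P = 136.6 kPa, V = 57.7 L, T = 452 K.
Step 2 (adiabatic): W = (P₁V₁ − P₂V₂)/(γ−1) = (7884 − 5428)/0.667 = 3684 J.
W_total = 3610 + 3684 = 7294 J.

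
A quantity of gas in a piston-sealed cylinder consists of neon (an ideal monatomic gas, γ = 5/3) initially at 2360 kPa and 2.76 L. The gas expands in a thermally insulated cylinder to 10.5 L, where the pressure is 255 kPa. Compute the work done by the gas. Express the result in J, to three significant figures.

W ≈ 5750 J

Adiabatic: W = (P₁V₁ − P₂V₂)/(γ − 1) with γ = 5/3.
P₁V₁ = 6514 J, P₂V₂ = 2678 J.
W = (6514 − 2678) / 0.6667 = 5754 J.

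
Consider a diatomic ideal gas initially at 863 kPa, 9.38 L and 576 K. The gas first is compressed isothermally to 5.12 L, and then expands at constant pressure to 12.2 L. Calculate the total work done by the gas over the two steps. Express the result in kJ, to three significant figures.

W_total ≈ 6.29 kJ

Step 1 (isothermal): W = P₁V₁ ln(V₂/V₁) = (8095) ln(5.12/9.38) = -4901 J.
After step 1: P = 1581 kPa, V = 5.12 L, T = 576 K.
Step 2 (isobaric): W = PΔV = (1581 kPa)(12.2 − 5.12 L) = 11194 J.
W_total = -4901 + 11194 = 6293 J.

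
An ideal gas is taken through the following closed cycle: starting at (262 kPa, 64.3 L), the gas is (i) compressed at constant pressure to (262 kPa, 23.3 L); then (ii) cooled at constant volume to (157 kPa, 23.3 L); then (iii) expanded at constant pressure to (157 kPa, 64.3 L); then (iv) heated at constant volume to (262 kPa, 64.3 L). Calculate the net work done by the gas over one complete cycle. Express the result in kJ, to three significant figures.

Constant-volume legs do no work.
W(i) = (262)(23.3 − 64.3) = -10742 J; W(iii) = (157)(64.3 − 23.3) = 6437 J.
W_net = -10742 + 6437 = -4305 J (the counter-clockwise enclosed area).

W_net ≈ -4.30 kJ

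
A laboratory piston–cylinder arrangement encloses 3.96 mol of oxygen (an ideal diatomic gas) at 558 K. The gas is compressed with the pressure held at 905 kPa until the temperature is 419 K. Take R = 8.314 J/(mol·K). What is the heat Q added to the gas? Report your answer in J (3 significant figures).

Q ≈ -16000 J

Isobaric: W = nRΔT = (3.96)(8.314)(-139) = -4576 J.
ΔU = nCᵥΔT with Cᵥ = 5R/2: ΔU = (3.96)(20.79)(-139) = -11441 J.
Q = ΔU + W = -11441 − 4576 = -16017 J.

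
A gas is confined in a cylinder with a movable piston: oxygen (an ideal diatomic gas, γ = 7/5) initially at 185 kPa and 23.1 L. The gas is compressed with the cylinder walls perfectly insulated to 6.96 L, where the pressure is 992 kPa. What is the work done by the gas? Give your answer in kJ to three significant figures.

W ≈ -6.58 kJ

Adiabatic: W = (P₁V₁ − P₂V₂)/(γ − 1) with γ = 7/5.
P₁V₁ = 4274 J, P₂V₂ = 6904 J.
W = (4274 − 6904) / 0.4 = -6577 J.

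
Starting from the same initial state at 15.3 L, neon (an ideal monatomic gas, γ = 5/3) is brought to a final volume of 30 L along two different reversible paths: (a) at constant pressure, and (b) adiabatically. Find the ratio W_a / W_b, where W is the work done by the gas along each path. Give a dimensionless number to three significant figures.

Path (a) isobaric: W = P₁(V₂ − V₁) → W_a/(P₁V₁) = 0.9608.
Path (b) adiabatic: W = P₁V₁(1 − (V₁/V₂)^(γ−1))/(γ−1) → W_b/(P₁V₁) = 0.5425.
W_a / W_b = 0.9608 / 0.5425 = 1.771.

W_a / W_b ≈ 1.77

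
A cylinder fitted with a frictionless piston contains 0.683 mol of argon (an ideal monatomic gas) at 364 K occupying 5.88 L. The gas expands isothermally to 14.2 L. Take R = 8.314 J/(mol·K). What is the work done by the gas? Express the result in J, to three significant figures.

W ≈ 1820 J

Isothermal: W = nRT ln(V₂/V₁).
W = (0.683)(8.314)(364) × ln(14.2/5.88)
  = 2067 × 0.8817
W_by_gas = 1822 J.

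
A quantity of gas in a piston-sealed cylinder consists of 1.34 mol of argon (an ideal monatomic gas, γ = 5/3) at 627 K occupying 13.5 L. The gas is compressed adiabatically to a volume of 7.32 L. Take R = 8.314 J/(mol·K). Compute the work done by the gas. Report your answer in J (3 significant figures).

Adiabatic: TV^(γ−1) = const with γ = 5/3.
T₂ = T₁ (V₁/V₂)^(γ−1) = 627 × (13.5/7.32)^0.667 = 627 × 1.504 = 942.9 K.
W_by = nCᵥ(T₁ − T₂) = (1.34)(12.47)(627 − 942.9) = -5280 J.

W ≈ -5280 J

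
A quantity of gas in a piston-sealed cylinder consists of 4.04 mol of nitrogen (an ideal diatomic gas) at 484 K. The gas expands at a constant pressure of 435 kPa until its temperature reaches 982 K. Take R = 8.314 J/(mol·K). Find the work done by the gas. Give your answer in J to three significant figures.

W ≈ 16700 J

Isobaric: W = P ΔV = nR ΔT.
W = (4.04)(8.314)(982 − 484) = 16727 J.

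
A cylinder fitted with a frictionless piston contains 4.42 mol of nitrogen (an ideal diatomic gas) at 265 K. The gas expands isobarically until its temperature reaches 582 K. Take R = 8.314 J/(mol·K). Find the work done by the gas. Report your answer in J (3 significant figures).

Isobaric: W = P ΔV = nR ΔT.
W = (4.42)(8.314)(582 − 265) = 11649 J.

W ≈ 11600 J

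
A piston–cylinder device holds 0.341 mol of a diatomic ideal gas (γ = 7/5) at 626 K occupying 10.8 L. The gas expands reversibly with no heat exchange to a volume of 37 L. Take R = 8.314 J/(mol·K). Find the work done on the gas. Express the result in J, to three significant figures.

Adiabatic: TV^(γ−1) = const with γ = 7/5.
T₂ = T₁ (V₁/V₂)^(γ−1) = 626 × (10.8/37)^0.4 = 626 × 0.6111 = 382.5 K.
W_by = nCᵥ(T₁ − T₂) = (0.341)(20.79)(626 − 382.5) = 1726 J.
Work on gas = −W_by = -1726 J.

W ≈ -1730 J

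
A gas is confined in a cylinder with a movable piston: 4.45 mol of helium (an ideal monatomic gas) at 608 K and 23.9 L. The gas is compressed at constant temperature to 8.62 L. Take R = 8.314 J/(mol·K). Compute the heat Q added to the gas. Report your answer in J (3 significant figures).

Isothermal ⇒ ΔU = 0, so Q = W = nRT ln(V₂/V₁).
Q = (4.45)(8.314)(608) ln(8.62/23.9) = 22494 × -1.02 = -22940 J.

Q ≈ -22900 J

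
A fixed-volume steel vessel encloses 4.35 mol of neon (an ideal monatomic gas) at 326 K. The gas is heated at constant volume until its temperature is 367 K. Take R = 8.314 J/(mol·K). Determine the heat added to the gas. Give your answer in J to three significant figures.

Q ≈ 2220 J

Constant volume ⇒ W = 0, so Q = ΔU = nCᵥΔT with Cᵥ = 3R/2 = 12.47 J/(mol·K).
ΔU = (4.35)(12.47)(367 − 326) = 2224 J.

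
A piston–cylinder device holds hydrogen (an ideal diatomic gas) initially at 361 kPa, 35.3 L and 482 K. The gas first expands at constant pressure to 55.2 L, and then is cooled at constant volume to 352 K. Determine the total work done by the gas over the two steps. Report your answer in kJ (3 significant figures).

W_total ≈ 7.18 kJ

Step 1 (isobaric): W = PΔV = (361 kPa)(55.2 − 35.3 L) = 7184 J.
Step 2 (isochoric): W = 0 (constant volume).
W_total = 7184 + 0 = 7184 J.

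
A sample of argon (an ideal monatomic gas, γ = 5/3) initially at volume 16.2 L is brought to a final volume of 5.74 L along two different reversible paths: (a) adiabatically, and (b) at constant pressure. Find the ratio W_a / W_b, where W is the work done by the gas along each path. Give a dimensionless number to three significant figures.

Path (a) adiabatic: W = P₁V₁(1 − (V₁/V₂)^(γ−1))/(γ−1) → W_a/(P₁V₁) = -1.496.
Path (b) isobaric: W = P₁(V₂ − V₁) → W_b/(P₁V₁) = -0.6457.
W_a / W_b = -1.496 / -0.6457 = 2.316.

W_a / W_b ≈ 2.32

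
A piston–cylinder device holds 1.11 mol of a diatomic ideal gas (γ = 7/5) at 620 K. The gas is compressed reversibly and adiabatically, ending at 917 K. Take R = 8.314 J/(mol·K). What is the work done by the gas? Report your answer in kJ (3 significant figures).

W ≈ -6.85 kJ

Adiabatic ⇒ Q = 0, so W_by = −ΔU = nCᵥ(T₁ − T₂).
Cᵥ = 5R/2 = 20.79 J/(mol·K).
W = (1.11)(20.79)(620 − 917) = -6852 J.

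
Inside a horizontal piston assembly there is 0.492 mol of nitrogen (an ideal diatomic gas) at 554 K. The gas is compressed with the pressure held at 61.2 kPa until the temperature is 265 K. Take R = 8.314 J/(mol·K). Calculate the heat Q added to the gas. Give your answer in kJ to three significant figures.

Q ≈ -4.14 kJ

Isobaric: W = nRΔT = (0.492)(8.314)(-289) = -1182 J.
ΔU = nCᵥΔT with Cᵥ = 5R/2: ΔU = (0.492)(20.79)(-289) = -2955 J.
Q = ΔU + W = -2955 − 1182 = -4138 J.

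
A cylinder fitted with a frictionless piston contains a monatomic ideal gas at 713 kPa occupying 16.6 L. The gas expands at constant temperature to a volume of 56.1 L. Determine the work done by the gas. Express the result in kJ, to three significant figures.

W ≈ 14.4 kJ

Isothermal: W = nRT ln(V₂/V₁) = P₁V₁ ln(V₂/V₁).
P₁V₁ = (713 kPa)(16.6 L) = 11836 J.
W = 11836 × ln(56.1/16.6) = 11836 × 1.218
W_by_gas = 14413 J.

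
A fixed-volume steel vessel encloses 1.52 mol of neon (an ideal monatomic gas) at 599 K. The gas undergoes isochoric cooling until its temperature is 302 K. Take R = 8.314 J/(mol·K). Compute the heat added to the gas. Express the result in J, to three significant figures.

Constant volume ⇒ W = 0, so Q = ΔU = nCᵥΔT with Cᵥ = 3R/2 = 12.47 J/(mol·K).
ΔU = (1.52)(12.47)(302 − 599) = -5630 J.

Q ≈ -5630 J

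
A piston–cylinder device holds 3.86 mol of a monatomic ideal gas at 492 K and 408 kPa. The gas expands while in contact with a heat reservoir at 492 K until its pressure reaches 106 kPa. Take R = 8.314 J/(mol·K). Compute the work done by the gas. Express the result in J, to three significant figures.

W ≈ 21300 J

Isothermal process: W = nRT ln(V₂/V₁) = nRT ln(P₁/P₂).
W = (3.86)(8.314)(492) × ln(408/106)
  = 15789 × ln(3.849) = 15789 × 1.348
W_by_gas = 21281 J.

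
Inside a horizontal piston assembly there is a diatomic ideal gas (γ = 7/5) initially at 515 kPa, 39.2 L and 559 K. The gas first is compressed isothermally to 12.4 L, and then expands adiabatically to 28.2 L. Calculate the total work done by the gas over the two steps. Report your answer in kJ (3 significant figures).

W_total ≈ -9.10 kJ

Step 1 (isothermal): W = P₁V₁ ln(V₂/V₁) = (20188) ln(12.4/39.2) = -23236 J.
After step 1: P = 1628 kPa, V = 12.4 L, T = 559 K.
Step 2 (adiabatic): W = (P₁V₁ − P₂V₂)/(γ−1) = (20188 − 14533)/0.4 = 14137 J.
W_total = -23236 + 14137 = -9099 J.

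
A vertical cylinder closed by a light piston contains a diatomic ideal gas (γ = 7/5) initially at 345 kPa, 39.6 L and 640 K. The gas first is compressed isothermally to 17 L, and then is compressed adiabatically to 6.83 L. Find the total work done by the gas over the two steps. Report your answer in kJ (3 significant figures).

Step 1 (isothermal): W = P₁V₁ ln(V₂/V₁) = (13662) ln(17/39.6) = -11553 J.
After step 1: P = 803.6 kPa, V = 17 L, T = 640 K.
Step 2 (adiabatic): W = (P₁V₁ − P₂V₂)/(γ−1) = (13662 − 19675)/0.4 = -15034 J.
W_total = -11553 − 15034 = -26587 J.

W_total ≈ -26.6 kJ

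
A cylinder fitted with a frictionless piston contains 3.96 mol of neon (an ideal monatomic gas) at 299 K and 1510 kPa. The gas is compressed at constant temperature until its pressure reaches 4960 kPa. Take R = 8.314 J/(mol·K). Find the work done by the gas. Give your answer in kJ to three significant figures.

Isothermal process: W = nRT ln(V₂/V₁) = nRT ln(P₁/P₂).
W = (3.96)(8.314)(299) × ln(1510/4960)
  = 9844 × ln(0.3044) = 9844 × -1.189
W_by_gas = -11708 J.

W ≈ -11.7 kJ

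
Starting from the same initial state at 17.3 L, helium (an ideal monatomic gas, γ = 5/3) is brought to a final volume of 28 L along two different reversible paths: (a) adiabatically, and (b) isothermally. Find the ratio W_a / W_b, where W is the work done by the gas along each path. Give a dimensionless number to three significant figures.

Path (a) adiabatic: W = P₁V₁(1 − (V₁/V₂)^(γ−1))/(γ−1) → W_a/(P₁V₁) = 0.4119.
Path (b) isothermal: W = P₁V₁ ln(V₂/V₁) → W_b/(P₁V₁) = 0.4815.
W_a / W_b = 0.4119 / 0.4815 = 0.8554.

W_a / W_b ≈ 0.855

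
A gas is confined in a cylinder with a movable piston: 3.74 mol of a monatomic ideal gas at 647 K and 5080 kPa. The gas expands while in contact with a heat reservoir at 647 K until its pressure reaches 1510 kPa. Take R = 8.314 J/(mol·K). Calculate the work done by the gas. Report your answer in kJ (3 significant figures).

W ≈ 24.4 kJ

Isothermal process: W = nRT ln(V₂/V₁) = nRT ln(P₁/P₂).
W = (3.74)(8.314)(647) × ln(5080/1510)
  = 20118 × ln(3.364) = 20118 × 1.213
W_by_gas = 24407 J.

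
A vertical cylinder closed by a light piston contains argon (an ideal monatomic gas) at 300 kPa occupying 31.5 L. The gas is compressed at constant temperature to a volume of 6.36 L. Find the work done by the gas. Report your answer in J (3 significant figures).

Isothermal: W = nRT ln(V₂/V₁) = P₁V₁ ln(V₂/V₁).
P₁V₁ = (300 kPa)(31.5 L) = 9450 J.
W = 9450 × ln(6.36/31.5) = 9450 × -1.6
W_by_gas = -15120 J.

W ≈ -15100 J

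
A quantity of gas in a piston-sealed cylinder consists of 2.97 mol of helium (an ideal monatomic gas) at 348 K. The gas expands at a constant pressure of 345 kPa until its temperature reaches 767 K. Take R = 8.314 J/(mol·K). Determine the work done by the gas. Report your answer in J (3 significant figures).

W ≈ 10300 J

Isobaric: W = P ΔV = nR ΔT.
W = (2.97)(8.314)(767 − 348) = 10346 J.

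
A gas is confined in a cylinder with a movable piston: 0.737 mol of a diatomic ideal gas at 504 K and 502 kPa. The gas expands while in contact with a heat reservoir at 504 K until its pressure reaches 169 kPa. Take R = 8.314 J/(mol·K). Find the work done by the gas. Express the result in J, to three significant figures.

W ≈ 3360 J

Isothermal process: W = nRT ln(V₂/V₁) = nRT ln(P₁/P₂).
W = (0.737)(8.314)(504) × ln(502/169)
  = 3088 × ln(2.97) = 3088 × 1.089
W_by_gas = 3362 J.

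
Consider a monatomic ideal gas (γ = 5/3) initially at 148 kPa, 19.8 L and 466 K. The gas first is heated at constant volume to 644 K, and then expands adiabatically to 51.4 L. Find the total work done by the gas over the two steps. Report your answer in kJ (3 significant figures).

Step 1 (isochoric): W = 0 (constant volume).
After step 1: P = 204.5 kPa (V unchanged).
Step 2 (adiabatic): W = (P₁V₁ − P₂V₂)/(γ−1) = (4050 − 2144)/0.667 = 2859 J.
W_total = 0 + 2859 = 2859 J.

W_total ≈ 2.86 kJ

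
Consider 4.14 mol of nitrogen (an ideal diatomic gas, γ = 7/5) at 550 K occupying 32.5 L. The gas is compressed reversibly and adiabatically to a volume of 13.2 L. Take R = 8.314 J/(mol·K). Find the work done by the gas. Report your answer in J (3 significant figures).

Adiabatic: TV^(γ−1) = const with γ = 7/5.
T₂ = T₁ (V₁/V₂)^(γ−1) = 550 × (32.5/13.2)^0.4 = 550 × 1.434 = 788.7 K.
W_by = nCᵥ(T₁ − T₂) = (4.14)(20.79)(550 − 788.7) = -20536 J.

W ≈ -20500 J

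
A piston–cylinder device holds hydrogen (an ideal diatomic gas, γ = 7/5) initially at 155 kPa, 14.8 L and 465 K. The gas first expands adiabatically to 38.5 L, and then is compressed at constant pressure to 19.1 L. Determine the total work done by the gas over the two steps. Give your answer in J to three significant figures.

Step 1 (adiabatic): W = (P₁V₁ − P₂V₂)/(γ−1) = (2294 − 1565)/0.4 = 1823 J.
After step 1: P = 40.65 kPa, V = 38.5 L, T = 317.2 K.
Step 2 (isobaric): W = PΔV = (40.65 kPa)(19.1 − 38.5 L) = -788.6 J.
W_total = 1823 − 788.6 = 1034 J.

W_total ≈ 1030 J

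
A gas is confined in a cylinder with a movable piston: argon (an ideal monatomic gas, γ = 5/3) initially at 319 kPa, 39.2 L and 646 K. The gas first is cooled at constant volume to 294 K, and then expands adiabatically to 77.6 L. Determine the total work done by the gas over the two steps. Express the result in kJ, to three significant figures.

W_total ≈ 3.12 kJ

Step 1 (isochoric): W = 0 (constant volume).
After step 1: P = 145.2 kPa (V unchanged).
Step 2 (adiabatic): W = (P₁V₁ − P₂V₂)/(γ−1) = (5691 − 3610)/0.667 = 3122 J.
W_total = 0 + 3122 = 3122 J.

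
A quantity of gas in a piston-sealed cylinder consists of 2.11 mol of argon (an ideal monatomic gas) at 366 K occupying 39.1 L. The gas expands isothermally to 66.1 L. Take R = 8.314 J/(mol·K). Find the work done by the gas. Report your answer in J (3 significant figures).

W ≈ 3370 J

Isothermal: W = nRT ln(V₂/V₁).
W = (2.11)(8.314)(366) × ln(66.1/39.1)
  = 6421 × 0.525
W_by_gas = 3371 J.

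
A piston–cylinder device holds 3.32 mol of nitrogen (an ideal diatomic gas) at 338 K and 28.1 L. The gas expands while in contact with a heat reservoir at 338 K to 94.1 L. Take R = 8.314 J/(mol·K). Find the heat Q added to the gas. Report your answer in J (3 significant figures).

Q ≈ 11300 J

Isothermal ⇒ ΔU = 0, so Q = W = nRT ln(V₂/V₁).
Q = (3.32)(8.314)(338) ln(94.1/28.1) = 9330 × 1.209 = 11276 J.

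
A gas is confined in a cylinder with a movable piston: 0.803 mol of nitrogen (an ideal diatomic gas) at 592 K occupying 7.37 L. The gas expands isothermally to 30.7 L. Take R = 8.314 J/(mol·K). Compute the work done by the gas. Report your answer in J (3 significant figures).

W ≈ 5640 J

Isothermal: W = nRT ln(V₂/V₁).
W = (0.803)(8.314)(592) × ln(30.7/7.37)
  = 3952 × 1.427
W_by_gas = 5639 J.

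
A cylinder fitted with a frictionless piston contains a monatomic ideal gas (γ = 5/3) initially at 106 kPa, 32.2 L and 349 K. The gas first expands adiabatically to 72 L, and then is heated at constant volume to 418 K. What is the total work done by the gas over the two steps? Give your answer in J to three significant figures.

W_total ≈ 2130 J

Step 1 (adiabatic): W = (P₁V₁ − P₂V₂)/(γ−1) = (3413 − 1996)/0.667 = 2126 J.
Step 2 (isochoric): W = 0 (constant volume).
W_total = 2126 + 0 = 2126 J.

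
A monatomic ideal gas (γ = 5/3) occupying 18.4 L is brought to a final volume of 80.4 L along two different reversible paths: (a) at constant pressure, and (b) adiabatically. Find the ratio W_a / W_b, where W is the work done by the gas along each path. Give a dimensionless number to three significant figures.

W_a / W_b ≈ 3.59

Path (a) isobaric: W = P₁(V₂ − V₁) → W_a/(P₁V₁) = 3.37.
Path (b) adiabatic: W = P₁V₁(1 − (V₁/V₂)^(γ−1))/(γ−1) → W_b/(P₁V₁) = 0.9388.
W_a / W_b = 3.37 / 0.9388 = 3.589.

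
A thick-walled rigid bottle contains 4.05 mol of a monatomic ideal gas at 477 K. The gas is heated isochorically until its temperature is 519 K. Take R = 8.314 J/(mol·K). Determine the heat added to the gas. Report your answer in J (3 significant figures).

Q ≈ 2120 J

Constant volume ⇒ W = 0, so Q = ΔU = nCᵥΔT with Cᵥ = 3R/2 = 12.47 J/(mol·K).
ΔU = (4.05)(12.47)(519 − 477) = 2121 J.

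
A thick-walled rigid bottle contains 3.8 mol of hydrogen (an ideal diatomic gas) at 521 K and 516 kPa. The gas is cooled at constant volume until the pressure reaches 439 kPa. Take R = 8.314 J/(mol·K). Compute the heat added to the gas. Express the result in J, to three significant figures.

Constant volume ⇒ W = 0, so Q = ΔU = nCᵥΔT with Cᵥ = 5R/2 = 20.79 J/(mol·K).
At constant V, T₂/T₁ = P₂/P₁ ⇒ ΔT = T₁(P₂/P₁ − 1) = 521·(439/516 − 1) = -77.75 K.
ΔU = (3.8)(20.79)(-77.75) = -6141 J.

Q ≈ -6140 J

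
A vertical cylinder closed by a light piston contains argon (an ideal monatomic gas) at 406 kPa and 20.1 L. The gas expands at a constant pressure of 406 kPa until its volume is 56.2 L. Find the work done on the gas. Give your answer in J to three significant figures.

W ≈ -14700 J

Isobaric: W = P ΔV.
W = (406 kPa)(56.2 − 20.1 L) = (406)(36.1) = 14657 J.
Work on gas = −W_by = -14657 J.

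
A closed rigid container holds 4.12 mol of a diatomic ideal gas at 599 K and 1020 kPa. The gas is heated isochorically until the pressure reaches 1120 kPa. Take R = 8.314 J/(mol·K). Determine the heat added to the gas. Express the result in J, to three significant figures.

Q ≈ 5030 J

Constant volume ⇒ W = 0, so Q = ΔU = nCᵥΔT with Cᵥ = 5R/2 = 20.79 J/(mol·K).
At constant V, T₂/T₁ = P₂/P₁ ⇒ ΔT = T₁(P₂/P₁ − 1) = 599·(1120/1020 − 1) = 58.73 K.
ΔU = (4.12)(20.79)(58.73) = 5029 J.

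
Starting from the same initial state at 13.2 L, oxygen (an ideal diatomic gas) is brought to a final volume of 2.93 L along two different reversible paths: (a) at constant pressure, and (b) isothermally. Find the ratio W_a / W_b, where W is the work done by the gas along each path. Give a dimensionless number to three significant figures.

Path (a) isobaric: W = P₁(V₂ − V₁) → W_a/(P₁V₁) = -0.778.
Path (b) isothermal: W = P₁V₁ ln(V₂/V₁) → W_b/(P₁V₁) = -1.505.
W_a / W_b = -0.778 / -1.505 = 0.5169.

W_a / W_b ≈ 0.517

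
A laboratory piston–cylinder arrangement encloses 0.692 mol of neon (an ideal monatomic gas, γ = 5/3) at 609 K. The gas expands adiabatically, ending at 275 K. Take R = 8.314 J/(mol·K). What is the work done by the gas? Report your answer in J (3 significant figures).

W ≈ 2880 J

Adiabatic ⇒ Q = 0, so W_by = −ΔU = nCᵥ(T₁ − T₂).
Cᵥ = 3R/2 = 12.47 J/(mol·K).
W = (0.692)(12.47)(609 − 275) = 2882 J.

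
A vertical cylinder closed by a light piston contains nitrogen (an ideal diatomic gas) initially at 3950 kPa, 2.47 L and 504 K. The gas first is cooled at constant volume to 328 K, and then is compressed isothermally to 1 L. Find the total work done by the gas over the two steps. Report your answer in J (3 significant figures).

Step 1 (isochoric): W = 0 (constant volume).
After step 1: P = 2571 kPa (V unchanged).
Step 2 (isothermal): W = P₁V₁ ln(V₂/V₁) = (6349) ln(1/2.47) = -5741 J.
W_total = 0 − 5741 = -5741 J.

W_total ≈ -5740 J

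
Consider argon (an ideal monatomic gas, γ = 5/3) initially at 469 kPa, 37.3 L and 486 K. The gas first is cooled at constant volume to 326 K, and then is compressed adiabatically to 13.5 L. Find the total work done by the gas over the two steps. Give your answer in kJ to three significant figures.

W_total ≈ -17.1 kJ

Step 1 (isochoric): W = 0 (constant volume).
After step 1: P = 314.6 kPa (V unchanged).
Step 2 (adiabatic): W = (P₁V₁ − P₂V₂)/(γ−1) = (11734 − 23105)/0.667 = -17056 J.
W_total = 0 − 17056 = -17056 J.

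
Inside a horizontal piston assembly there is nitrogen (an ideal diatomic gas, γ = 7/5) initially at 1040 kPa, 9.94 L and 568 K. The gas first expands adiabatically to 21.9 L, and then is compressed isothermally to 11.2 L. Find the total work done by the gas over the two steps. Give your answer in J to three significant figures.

Step 1 (adiabatic): W = (P₁V₁ − P₂V₂)/(γ−1) = (10338 − 7537)/0.4 = 7002 J.
After step 1: P = 344.2 kPa, V = 21.9 L, T = 414.1 K.
Step 2 (isothermal): W = P₁V₁ ln(V₂/V₁) = (7537) ln(11.2/21.9) = -5054 J.
W_total = 7002 − 5054 = 1947 J.

W_total ≈ 1950 J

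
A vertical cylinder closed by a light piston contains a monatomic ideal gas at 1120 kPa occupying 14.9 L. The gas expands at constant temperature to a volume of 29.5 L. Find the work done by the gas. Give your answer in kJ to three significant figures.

W ≈ 11.4 kJ

Isothermal: W = nRT ln(V₂/V₁) = P₁V₁ ln(V₂/V₁).
P₁V₁ = (1120 kPa)(14.9 L) = 16688 J.
W = 16688 × ln(29.5/14.9) = 16688 × 0.683
W_by_gas = 11398 J.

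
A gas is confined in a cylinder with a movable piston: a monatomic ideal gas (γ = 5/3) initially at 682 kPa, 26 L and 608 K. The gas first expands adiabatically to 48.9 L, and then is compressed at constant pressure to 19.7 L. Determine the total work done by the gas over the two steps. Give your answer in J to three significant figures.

Step 1 (adiabatic): W = (P₁V₁ − P₂V₂)/(γ−1) = (17732 − 11638)/0.667 = 9141 J.
After step 1: P = 238 kPa, V = 48.9 L, T = 399 K.
Step 2 (isobaric): W = PΔV = (238 kPa)(19.7 − 48.9 L) = -6949 J.
W_total = 9141 − 6949 = 2192 J.

W_total ≈ 2190 J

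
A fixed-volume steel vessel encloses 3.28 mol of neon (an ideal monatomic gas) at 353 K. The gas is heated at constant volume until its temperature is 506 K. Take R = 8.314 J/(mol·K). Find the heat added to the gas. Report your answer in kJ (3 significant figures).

Q ≈ 6.26 kJ

Constant volume ⇒ W = 0, so Q = ΔU = nCᵥΔT with Cᵥ = 3R/2 = 12.47 J/(mol·K).
ΔU = (3.28)(12.47)(506 − 353) = 6258 J.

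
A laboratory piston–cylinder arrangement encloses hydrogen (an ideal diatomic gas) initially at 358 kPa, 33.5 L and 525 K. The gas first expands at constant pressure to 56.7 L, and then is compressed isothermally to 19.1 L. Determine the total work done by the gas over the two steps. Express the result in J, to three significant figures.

Step 1 (isobaric): W = PΔV = (358 kPa)(56.7 − 33.5 L) = 8306 J.
After step 1: P = 358 kPa, V = 56.7 L, T = 888.6 K.
Step 2 (isothermal): W = P₁V₁ ln(V₂/V₁) = (20299) ln(19.1/56.7) = -22087 J.
W_total = 8306 − 22087 = -13781 J.

W_total ≈ -13800 J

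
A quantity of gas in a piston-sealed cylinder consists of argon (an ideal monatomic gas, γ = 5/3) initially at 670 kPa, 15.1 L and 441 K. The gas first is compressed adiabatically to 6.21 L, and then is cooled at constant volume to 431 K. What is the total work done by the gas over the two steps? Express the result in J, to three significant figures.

W_total ≈ -12300 J

Step 1 (adiabatic): W = (P₁V₁ − P₂V₂)/(γ−1) = (10117 − 18294)/0.667 = -12265 J.
Step 2 (isochoric): W = 0 (constant volume).
W_total = -12265 + 0 = -12265 J.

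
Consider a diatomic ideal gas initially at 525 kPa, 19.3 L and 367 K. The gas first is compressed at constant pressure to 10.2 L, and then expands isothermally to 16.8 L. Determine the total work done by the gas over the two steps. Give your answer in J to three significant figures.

Step 1 (isobaric): W = PΔV = (525 kPa)(10.2 − 19.3 L) = -4778 J.
After step 1: P = 525 kPa, V = 10.2 L, T = 194 K.
Step 2 (isothermal): W = P₁V₁ ln(V₂/V₁) = (5355) ln(16.8/10.2) = 2672 J.
W_total = -4778 + 2672 = -2105 J.

W_total ≈ -2110 J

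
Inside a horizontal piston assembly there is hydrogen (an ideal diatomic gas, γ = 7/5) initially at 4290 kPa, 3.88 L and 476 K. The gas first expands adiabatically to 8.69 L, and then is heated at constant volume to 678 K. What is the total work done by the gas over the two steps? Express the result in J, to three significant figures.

W_total ≈ 11500 J

Step 1 (adiabatic): W = (P₁V₁ − P₂V₂)/(γ−1) = (16645 − 12056)/0.4 = 11472 J.
Step 2 (isochoric): W = 0 (constant volume).
W_total = 11472 + 0 = 11472 J.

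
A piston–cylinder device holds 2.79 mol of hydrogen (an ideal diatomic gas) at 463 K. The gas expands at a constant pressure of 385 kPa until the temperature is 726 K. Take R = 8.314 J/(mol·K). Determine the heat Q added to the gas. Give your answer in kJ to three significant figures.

Isobaric: W = nRΔT = (2.79)(8.314)(263) = 6101 J.
ΔU = nCᵥΔT with Cᵥ = 5R/2: ΔU = (2.79)(20.79)(263) = 15251 J.
Q = ΔU + W = 15251 + 6101 = 21352 J.

Q ≈ 21.4 kJ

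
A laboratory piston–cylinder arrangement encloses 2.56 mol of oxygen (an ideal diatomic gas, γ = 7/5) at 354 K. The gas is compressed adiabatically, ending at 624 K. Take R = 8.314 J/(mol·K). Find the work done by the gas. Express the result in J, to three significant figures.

W ≈ -14400 J

Adiabatic ⇒ Q = 0, so W_by = −ΔU = nCᵥ(T₁ − T₂).
Cᵥ = 5R/2 = 20.79 J/(mol·K).
W = (2.56)(20.79)(354 − 624) = -14367 J.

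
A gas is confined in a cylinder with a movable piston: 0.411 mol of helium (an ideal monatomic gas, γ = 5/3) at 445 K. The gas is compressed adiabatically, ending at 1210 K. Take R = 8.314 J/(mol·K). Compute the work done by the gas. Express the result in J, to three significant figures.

W ≈ -3920 J

Adiabatic ⇒ Q = 0, so W_by = −ΔU = nCᵥ(T₁ − T₂).
Cᵥ = 3R/2 = 12.47 J/(mol·K).
W = (0.411)(12.47)(445 − 1210) = -3921 J.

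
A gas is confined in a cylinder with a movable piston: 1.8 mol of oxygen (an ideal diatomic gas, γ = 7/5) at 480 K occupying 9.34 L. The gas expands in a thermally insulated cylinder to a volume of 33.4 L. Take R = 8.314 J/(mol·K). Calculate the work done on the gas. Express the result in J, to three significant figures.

Adiabatic: TV^(γ−1) = const with γ = 7/5.
T₂ = T₁ (V₁/V₂)^(γ−1) = 480 × (9.34/33.4)^0.4 = 480 × 0.6007 = 288.3 K.
W_by = nCᵥ(T₁ − T₂) = (1.8)(20.79)(480 − 288.3) = 7171 J.
Work on gas = −W_by = -7171 J.

W ≈ -7170 J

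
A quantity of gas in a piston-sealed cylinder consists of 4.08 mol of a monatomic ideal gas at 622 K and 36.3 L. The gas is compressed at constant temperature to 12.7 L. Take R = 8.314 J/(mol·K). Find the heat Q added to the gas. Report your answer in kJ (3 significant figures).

Q ≈ -22.2 kJ

Isothermal ⇒ ΔU = 0, so Q = W = nRT ln(V₂/V₁).
Q = (4.08)(8.314)(622) ln(12.7/36.3) = 21099 × -1.05 = -22158 J.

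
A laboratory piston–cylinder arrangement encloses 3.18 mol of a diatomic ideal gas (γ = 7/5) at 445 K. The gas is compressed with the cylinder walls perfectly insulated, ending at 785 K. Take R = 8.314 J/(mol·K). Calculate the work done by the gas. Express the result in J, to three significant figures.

Adiabatic ⇒ Q = 0, so W_by = −ΔU = nCᵥ(T₁ − T₂).
Cᵥ = 5R/2 = 20.79 J/(mol·K).
W = (3.18)(20.79)(445 − 785) = -22473 J.

W ≈ -22500 J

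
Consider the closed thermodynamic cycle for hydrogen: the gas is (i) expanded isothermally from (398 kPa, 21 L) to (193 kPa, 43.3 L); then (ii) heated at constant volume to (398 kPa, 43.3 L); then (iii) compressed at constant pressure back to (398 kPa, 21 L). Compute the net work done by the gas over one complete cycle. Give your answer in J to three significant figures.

W_net ≈ -2830 J

Leg (i): W = PᵢVᵢ ln(V_f/Vᵢ) = (8358) ln(43.3/21) = 6048 J.
Leg (ii): W = 0.
Leg (iii): W = PΔV = (398)(21 − 43.3) = -8875 J.
W_net = 6048 − 8875 = -2827 J.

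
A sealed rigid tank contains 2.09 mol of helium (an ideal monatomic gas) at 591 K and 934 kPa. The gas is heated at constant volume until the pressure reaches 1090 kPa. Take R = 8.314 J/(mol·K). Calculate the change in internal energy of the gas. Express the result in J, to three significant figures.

ΔU ≈ 2570 J

Constant volume ⇒ W = 0, so Q = ΔU = nCᵥΔT with Cᵥ = 3R/2 = 12.47 J/(mol·K).
At constant V, T₂/T₁ = P₂/P₁ ⇒ ΔT = T₁(P₂/P₁ − 1) = 591·(1090/934 − 1) = 98.71 K.
ΔU = (2.09)(12.47)(98.71) = 2573 J.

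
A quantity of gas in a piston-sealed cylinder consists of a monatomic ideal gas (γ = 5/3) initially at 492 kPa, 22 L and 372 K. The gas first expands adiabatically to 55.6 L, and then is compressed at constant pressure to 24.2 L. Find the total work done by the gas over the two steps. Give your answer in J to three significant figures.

Step 1 (adiabatic): W = (P₁V₁ − P₂V₂)/(γ−1) = (10824 − 5834)/0.667 = 7485 J.
After step 1: P = 104.9 kPa, V = 55.6 L, T = 200.5 K.
Step 2 (isobaric): W = PΔV = (104.9 kPa)(24.2 − 55.6 L) = -3295 J.
W_total = 7485 − 3295 = 4191 J.

W_total ≈ 4190 J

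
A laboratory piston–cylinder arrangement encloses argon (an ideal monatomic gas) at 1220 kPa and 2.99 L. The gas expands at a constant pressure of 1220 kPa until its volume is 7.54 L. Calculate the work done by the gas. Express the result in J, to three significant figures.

W ≈ 5550 J

Isobaric: W = P ΔV.
W = (1220 kPa)(7.54 − 2.99 L) = (1220)(4.55) = 5551 J.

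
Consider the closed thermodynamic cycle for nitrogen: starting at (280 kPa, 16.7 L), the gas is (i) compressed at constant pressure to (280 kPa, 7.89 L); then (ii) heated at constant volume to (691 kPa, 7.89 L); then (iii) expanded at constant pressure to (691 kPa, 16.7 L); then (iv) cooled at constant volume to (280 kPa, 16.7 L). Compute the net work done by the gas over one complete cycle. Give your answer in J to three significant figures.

Constant-volume legs do no work.
W(i) = (280)(7.89 − 16.7) = -2467 J; W(iii) = (691)(16.7 − 7.89) = 6088 J.
W_net = -2467 + 6088 = 3621 J (the clockwise enclosed area).

W_net ≈ 3620 J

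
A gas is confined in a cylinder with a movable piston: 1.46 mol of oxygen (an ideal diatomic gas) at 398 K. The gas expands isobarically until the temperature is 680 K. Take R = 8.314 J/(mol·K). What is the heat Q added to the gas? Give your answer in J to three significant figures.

Isobaric: W = nRΔT = (1.46)(8.314)(282) = 3423 J.
ΔU = nCᵥΔT with Cᵥ = 5R/2: ΔU = (1.46)(20.79)(282) = 8558 J.
Q = ΔU + W = 8558 + 3423 = 11981 J.

Q ≈ 12000 J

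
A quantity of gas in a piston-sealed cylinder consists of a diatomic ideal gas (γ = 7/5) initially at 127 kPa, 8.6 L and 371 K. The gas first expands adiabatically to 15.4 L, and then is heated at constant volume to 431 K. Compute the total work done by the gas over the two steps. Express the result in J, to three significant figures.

W_total ≈ 568 J

Step 1 (adiabatic): W = (P₁V₁ − P₂V₂)/(γ−1) = (1092 − 865.2)/0.4 = 567.6 J.
Step 2 (isochoric): W = 0 (constant volume).
W_total = 567.6 + 0 = 567.6 J.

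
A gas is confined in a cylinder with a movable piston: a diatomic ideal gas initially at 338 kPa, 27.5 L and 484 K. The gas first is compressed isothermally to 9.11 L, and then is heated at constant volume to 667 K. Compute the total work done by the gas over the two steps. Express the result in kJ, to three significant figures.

Step 1 (isothermal): W = P₁V₁ ln(V₂/V₁) = (9295) ln(9.11/27.5) = -10269 J.
Step 2 (isochoric): W = 0 (constant volume).
W_total = -10269 + 0 = -10269 J.

W_total ≈ -10.3 kJ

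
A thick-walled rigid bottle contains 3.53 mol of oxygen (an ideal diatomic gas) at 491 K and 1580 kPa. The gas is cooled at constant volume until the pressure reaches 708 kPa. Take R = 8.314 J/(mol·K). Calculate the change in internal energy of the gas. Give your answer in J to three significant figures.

Constant volume ⇒ W = 0, so Q = ΔU = nCᵥΔT with Cᵥ = 5R/2 = 20.79 J/(mol·K).
At constant V, T₂/T₁ = P₂/P₁ ⇒ ΔT = T₁(P₂/P₁ − 1) = 491·(708/1580 − 1) = -271 K.
ΔU = (3.53)(20.79)(-271) = -19882 J.

ΔU ≈ -19900 J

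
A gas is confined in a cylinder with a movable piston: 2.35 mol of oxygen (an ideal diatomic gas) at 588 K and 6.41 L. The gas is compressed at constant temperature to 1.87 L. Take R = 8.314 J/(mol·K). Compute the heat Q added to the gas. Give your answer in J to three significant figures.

Isothermal ⇒ ΔU = 0, so Q = W = nRT ln(V₂/V₁).
Q = (2.35)(8.314)(588) ln(1.87/6.41) = 11488 × -1.232 = -14153 J.

Q ≈ -14200 J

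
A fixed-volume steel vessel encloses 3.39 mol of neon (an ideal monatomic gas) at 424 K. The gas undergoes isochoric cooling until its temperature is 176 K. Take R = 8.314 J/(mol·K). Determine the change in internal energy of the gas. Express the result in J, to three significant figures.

ΔU ≈ -10500 J

Constant volume ⇒ W = 0, so Q = ΔU = nCᵥΔT with Cᵥ = 3R/2 = 12.47 J/(mol·K).
ΔU = (3.39)(12.47)(176 − 424) = -10485 J.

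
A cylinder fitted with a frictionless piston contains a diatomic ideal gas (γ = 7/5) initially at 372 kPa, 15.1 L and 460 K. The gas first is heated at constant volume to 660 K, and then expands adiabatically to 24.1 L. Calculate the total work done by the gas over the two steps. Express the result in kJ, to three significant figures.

W_total ≈ 3.44 kJ

Step 1 (isochoric): W = 0 (constant volume).
After step 1: P = 533.7 kPa (V unchanged).
Step 2 (adiabatic): W = (P₁V₁ − P₂V₂)/(γ−1) = (8059 − 6685)/0.4 = 3437 J.
W_total = 0 + 3437 = 3437 J.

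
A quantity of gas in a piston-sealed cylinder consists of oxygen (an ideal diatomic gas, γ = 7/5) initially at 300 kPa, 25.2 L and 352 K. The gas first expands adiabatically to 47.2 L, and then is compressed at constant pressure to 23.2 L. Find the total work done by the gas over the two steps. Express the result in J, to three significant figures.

Step 1 (adiabatic): W = (P₁V₁ − P₂V₂)/(γ−1) = (7560 − 5882)/0.4 = 4196 J.
After step 1: P = 124.6 kPa, V = 47.2 L, T = 273.9 K.
Step 2 (isobaric): W = PΔV = (124.6 kPa)(23.2 − 47.2 L) = -2991 J.
W_total = 4196 − 2991 = 1205 J.

W_total ≈ 1200 J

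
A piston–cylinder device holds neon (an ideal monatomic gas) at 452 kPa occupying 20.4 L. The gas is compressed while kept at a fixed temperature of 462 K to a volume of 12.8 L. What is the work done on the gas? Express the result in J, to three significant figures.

Isothermal: W = nRT ln(V₂/V₁) = P₁V₁ ln(V₂/V₁).
P₁V₁ = (452 kPa)(20.4 L) = 9221 J.
W = 9221 × ln(12.8/20.4) = 9221 × -0.4661
W_by_gas = -4298 J; work on gas = −W_by = 4298 J.

W ≈ 4300 J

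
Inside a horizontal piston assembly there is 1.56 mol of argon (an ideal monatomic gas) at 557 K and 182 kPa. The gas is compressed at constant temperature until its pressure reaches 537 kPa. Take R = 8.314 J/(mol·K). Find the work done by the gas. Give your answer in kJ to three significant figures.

Isothermal process: W = nRT ln(V₂/V₁) = nRT ln(P₁/P₂).
W = (1.56)(8.314)(557) × ln(182/537)
  = 7224 × ln(0.3389) = 7224 × -1.082
W_by_gas = -7817 J.

W ≈ -7.82 kJ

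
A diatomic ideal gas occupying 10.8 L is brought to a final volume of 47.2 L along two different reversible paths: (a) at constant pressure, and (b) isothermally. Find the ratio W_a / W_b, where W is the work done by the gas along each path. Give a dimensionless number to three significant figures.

Path (a) isobaric: W = P₁(V₂ − V₁) → W_a/(P₁V₁) = 3.37.
Path (b) isothermal: W = P₁V₁ ln(V₂/V₁) → W_b/(P₁V₁) = 1.475.
W_a / W_b = 3.37 / 1.475 = 2.285.

W_a / W_b ≈ 2.29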